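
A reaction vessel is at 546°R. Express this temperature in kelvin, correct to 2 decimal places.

303.33 K

In Celsius: (546 - 491.67) × 5/9 = 30.1833°C.
In kelvin: 30.1833 + 273.15 = 303.33 K.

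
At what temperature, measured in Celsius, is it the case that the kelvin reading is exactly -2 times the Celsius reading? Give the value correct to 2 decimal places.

-91.05°C

Let C be the Celsius reading. The kelvin reading is K = 1·C + 273.15.
Require K = -2·C: 1·C + 273.15 = -2·C.
(3)·C = -273.15  ⇒  C = -91.05.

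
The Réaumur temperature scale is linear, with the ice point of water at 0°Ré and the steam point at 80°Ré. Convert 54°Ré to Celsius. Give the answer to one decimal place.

67.5°C

Linear interpolation between the fixed points: C = (54 - 0) × 100 / (80 - 0) = 67.5000°C.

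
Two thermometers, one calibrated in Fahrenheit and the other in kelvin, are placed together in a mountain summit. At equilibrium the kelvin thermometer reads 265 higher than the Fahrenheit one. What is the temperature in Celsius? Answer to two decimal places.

-29.81°C

Let x be the Fahrenheit reading; then the kelvin reading is 5/9·x + 255.372.
(5/9·x + 255.372) - x = 265  ⇒  (-4/9)·x = 9.62778  ⇒  x = -21.6625°F.
In Celsius: (-21.6625 - 32) × 5/9 = -29.81°C.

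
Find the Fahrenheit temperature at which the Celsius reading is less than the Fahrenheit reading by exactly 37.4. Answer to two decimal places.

44.15°F

Let F be the Fahrenheit reading. The Celsius reading is C = 5/9·F - 17.7778.
Require C - F = -37.4: (-4/9)·F - 17.7778 = -37.4.
F = (-37.4 + 17.7778) / (-4/9) = 44.15.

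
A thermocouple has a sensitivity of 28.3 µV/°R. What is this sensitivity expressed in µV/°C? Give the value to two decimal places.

50.94 µV/°C

The quantity depends on a temperature interval, so only the ratio of degree sizes applies; the offset between the scales is irrelevant.
A change of 1°C is a change of 1.8°R, so per °C the value is 28.3 × 1.8 = 50.94.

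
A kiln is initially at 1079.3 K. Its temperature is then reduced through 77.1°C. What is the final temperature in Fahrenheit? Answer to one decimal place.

Initial temperature in Celsius: 1079.3 - 273.15 = 806.1500°C.
Final Celsius temperature: 806.1500 - 77.1000 = 729.0500°C.
In Fahrenheit: 729.0500 × 1.8 + 32 = 1344.3°F.

1344.3°F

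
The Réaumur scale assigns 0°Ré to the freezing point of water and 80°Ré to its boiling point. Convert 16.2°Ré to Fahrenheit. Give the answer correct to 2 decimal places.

68.45°F

Linear interpolation between the fixed points: C = (16.2 - 0) × 100 / (80 - 0) = 20.2500°C.
Then 20.2500 × 1.8 + 32 = 68.45°F.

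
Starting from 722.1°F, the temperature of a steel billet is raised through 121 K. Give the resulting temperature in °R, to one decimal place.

1399.6°R

Initial temperature in Celsius: (722.1 - 32) × 5/9 = 383.3889°C.
The 121 K change is an interval; Kelvin and Celsius degrees are the same size, so ΔC = +121°C.
Final Celsius temperature: 383.3889 + 121.0000 = 504.3889°C.
In Rankine: 504.3889 × 1.8 + 491.67 = 1399.6°R.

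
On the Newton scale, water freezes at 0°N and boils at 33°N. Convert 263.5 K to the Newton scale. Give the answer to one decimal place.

-3.2°N

First in Celsius: 263.5 - 273.15 = -9.6500°C.
Linearly onto the Newton scale: 0 + (-9.6500 / 100) × (33 - 0) = -3.2°N.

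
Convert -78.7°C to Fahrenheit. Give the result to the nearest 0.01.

-109.66°F

In Fahrenheit: -78.7000 × 1.8 + 32 = -109.66°F.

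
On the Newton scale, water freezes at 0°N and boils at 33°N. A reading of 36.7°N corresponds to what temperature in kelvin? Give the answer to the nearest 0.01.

Linear interpolation between the fixed points: C = (36.7 - 0) × 100 / (33 - 0) = 111.2121°C.
Then 111.2121 + 273.15 = 384.36 K.

384.36 K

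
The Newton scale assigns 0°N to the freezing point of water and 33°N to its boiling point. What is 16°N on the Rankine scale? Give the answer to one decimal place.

Linear interpolation between the fixed points: C = (16 - 0) × 100 / (33 - 0) = 48.4848°C.
Then 48.4848 × 1.8 + 491.67 = 578.9°R.

578.9°R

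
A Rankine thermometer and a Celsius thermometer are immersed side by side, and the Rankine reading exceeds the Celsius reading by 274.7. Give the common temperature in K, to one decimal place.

1.9 K

Let x be the Rankine reading; then the Celsius reading is 5/9·x - 273.15.
(5/9·x - 273.15) - x = -274.7  ⇒  (-4/9)·x = -1.55  ⇒  x = 3.4875°R.
In Celsius: (3.4875 - 491.67) × 5/9 = -271.2125°C.
In kelvin: -271.2125 + 273.15 = 1.9 K.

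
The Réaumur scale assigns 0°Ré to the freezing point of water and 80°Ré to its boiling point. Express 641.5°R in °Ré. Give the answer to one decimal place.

First in Celsius: (641.5 - 491.67) × 5/9 = 83.2389°C.
Linearly onto the Réaumur scale: 0 + (83.2389 / 100) × (80 - 0) = 66.6°Ré.

66.6°Ré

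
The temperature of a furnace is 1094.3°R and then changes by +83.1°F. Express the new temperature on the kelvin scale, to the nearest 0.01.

Initial temperature in Celsius: (1094.3 - 491.67) × 5/9 = 334.7944°C.
The 83.1°F change is an interval, so only the factor 5/9 applies: +83.1 × 5/9 = +46.1667°C.
Final Celsius temperature: 334.7944 + 46.1667 = 380.9611°C.
In kelvin: 380.9611 + 273.15 = 654.11 K.

654.11 K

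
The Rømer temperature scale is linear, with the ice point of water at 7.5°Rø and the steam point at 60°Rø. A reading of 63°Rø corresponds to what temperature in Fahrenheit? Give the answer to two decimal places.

Linear interpolation between the fixed points: C = (63 - 7.5) × 100 / (60 - 7.5) = 105.7143°C.
Then 105.7143 × 1.8 + 32 = 222.29°F.

222.29°F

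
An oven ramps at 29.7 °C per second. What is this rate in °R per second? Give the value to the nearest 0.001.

53.460 °R/second

Since only a temperature interval is involved, the additive offset between the scales drops out.
A change of 1°C is a change of 1.8°R, so 29.7 × 1.8 = 53.460.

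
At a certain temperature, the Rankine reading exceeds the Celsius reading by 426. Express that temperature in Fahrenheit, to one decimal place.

Let x be the Celsius reading; then the Rankine reading is 1.8·x + 491.67.
(1.8·x + 491.67) - x = 426  ⇒  (0.8)·x = -65.67  ⇒  x = -82.0875°C.
In Fahrenheit: -82.0875 × 1.8 + 32 = -115.8°F.

-115.8°F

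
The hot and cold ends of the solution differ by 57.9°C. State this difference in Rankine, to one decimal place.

104.2°R

An interval of 1°C corresponds to 1.8°R.
57.9 × 1.8 = 104.2.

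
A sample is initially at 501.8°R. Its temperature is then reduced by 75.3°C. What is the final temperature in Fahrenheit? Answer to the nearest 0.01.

Initial temperature in Celsius: (501.8 - 491.67) × 5/9 = 5.6278°C.
Final Celsius temperature: 5.6278 - 75.3000 = -69.6722°C.
In Fahrenheit: -69.6722 × 1.8 + 32 = -93.41°F.

-93.41°F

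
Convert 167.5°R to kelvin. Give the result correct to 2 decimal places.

93.06 K

In Celsius: (167.5 - 491.67) × 5/9 = -180.0944°C.
In kelvin: -180.0944 + 273.15 = 93.06 K.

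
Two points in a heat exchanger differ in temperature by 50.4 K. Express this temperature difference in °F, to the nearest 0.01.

For a temperature interval the offset drops out; only the factor 1.8 applies.
50.4 × 1.8 = 90.72.

90.72°F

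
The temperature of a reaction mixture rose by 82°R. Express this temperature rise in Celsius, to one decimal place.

45.6°C

For a temperature interval the offset drops out; only the factor 5/9 applies.
82 × 5/9 = 45.6.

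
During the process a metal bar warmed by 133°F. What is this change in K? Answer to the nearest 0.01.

Only the scale ratio 5/9 matters for a change in temperature.
133 × 5/9 = 73.89.

73.89 K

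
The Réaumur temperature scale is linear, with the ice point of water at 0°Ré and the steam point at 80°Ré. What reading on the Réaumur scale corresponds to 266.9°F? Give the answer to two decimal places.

First in Celsius: (266.9 - 32) × 5/9 = 130.5000°C.
Linearly onto the Réaumur scale: 0 + (130.5000 / 100) × (80 - 0) = 104.40°Ré.

104.40°Ré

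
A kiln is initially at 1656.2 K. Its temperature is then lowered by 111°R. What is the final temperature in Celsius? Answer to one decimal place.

1321.4°C

Initial temperature in Celsius: 1656.2 - 273.15 = 1383.0500°C.
The 111°R change is an interval, so only the factor 5/9 applies: -111 × 5/9 = -61.6667°C.
Final Celsius temperature: 1383.0500 - 61.6667 = 1321.3833°C.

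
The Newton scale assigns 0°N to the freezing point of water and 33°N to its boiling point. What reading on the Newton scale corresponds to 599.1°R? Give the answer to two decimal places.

First in Celsius: (599.1 - 491.67) × 5/9 = 59.6833°C.
Linearly onto the Newton scale: 0 + (59.6833 / 100) × (33 - 0) = 19.70°N.

19.70°N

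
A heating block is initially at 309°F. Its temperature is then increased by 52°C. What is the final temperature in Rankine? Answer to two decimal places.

Initial temperature in Celsius: (309 - 32) × 5/9 = 153.8889°C.
Final Celsius temperature: 153.8889 + 52.0000 = 205.8889°C.
In Rankine: 205.8889 × 1.8 + 491.67 = 862.27°R.

862.27°R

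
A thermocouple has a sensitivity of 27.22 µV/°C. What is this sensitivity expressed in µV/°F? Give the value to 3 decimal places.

15.122 µV/°F

Since only a temperature interval is involved, the additive offset between the scales drops out.
A change of 1°F is a change of 5/9°C, so per °F the value is 27.22 × 5/9 = 15.122.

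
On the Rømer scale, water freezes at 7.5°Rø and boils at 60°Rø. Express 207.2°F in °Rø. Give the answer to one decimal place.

58.6°Rø

First in Celsius: (207.2 - 32) × 5/9 = 97.3333°C.
Linearly onto the Rømer scale: 7.5 + (97.3333 / 100) × (60 - 7.5) = 58.6°Rø.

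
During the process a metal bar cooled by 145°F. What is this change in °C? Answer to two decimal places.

Only the scale ratio 5/9 matters for a change in temperature.
145 × 5/9 = 80.56.

80.56°C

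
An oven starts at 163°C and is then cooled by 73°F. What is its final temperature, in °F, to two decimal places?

The 73°F change is an interval, so only the factor 5/9 applies: -73 × 5/9 = -40.5556°C.
Final Celsius temperature: 163.0000 - 40.5556 = 122.4444°C.
In Fahrenheit: 122.4444 × 1.8 + 32 = 252.40°F.

252.40°F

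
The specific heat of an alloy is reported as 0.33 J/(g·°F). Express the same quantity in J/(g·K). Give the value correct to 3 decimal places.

0.594 J/(g·K)

Since only a temperature interval is involved, the additive offset between the scales drops out.
A change of 1 K is a change of 1.8°F, so per K the value is 0.33 × 1.8 = 0.594.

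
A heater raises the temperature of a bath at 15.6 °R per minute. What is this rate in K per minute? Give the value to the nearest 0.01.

8.67 K/minute

The quantity depends on a temperature interval, so only the ratio of degree sizes applies; the offset between the scales is irrelevant.
A change of 1°R is a change of 5/9 K, so 15.6 × 5/9 = 8.67.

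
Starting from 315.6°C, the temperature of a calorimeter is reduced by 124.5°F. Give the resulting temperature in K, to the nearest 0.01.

519.58 K

The 124.5°F change is an interval, so only the factor 5/9 applies: -124.5 × 5/9 = -69.1667°C.
Final Celsius temperature: 315.6000 - 69.1667 = 246.4333°C.
In kelvin: 246.4333 + 273.15 = 519.58 K.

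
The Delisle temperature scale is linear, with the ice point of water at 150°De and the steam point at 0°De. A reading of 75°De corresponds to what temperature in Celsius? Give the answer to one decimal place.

Linear interpolation between the fixed points: C = (75 - 150) × 100 / (0 - 150) = 50.0000°C.

50.0°C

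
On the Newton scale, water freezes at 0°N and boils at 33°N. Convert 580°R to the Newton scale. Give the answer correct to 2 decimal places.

16.19°N

First in Celsius: (580 - 491.67) × 5/9 = 49.0722°C.
Linearly onto the Newton scale: 0 + (49.0722 / 100) × (33 - 0) = 16.19°N.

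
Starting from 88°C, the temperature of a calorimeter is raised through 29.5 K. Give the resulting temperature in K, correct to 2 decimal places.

The 29.5 K change is an interval; Kelvin and Celsius degrees are the same size, so ΔC = +29.5°C.
Final Celsius temperature: 88.0000 + 29.5000 = 117.5000°C.
In kelvin: 117.5000 + 273.15 = 390.65 K.

390.65 K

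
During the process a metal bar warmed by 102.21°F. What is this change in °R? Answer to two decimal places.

Fahrenheit and Rankine degrees are the same size, so the interval is unchanged: 102.21.

102.21°R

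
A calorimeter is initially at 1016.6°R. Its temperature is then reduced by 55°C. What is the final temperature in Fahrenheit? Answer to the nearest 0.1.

457.9°F

Initial temperature in Celsius: (1016.6 - 491.67) × 5/9 = 291.6278°C.
Final Celsius temperature: 291.6278 - 55.0000 = 236.6278°C.
In Fahrenheit: 236.6278 × 1.8 + 32 = 457.9°F.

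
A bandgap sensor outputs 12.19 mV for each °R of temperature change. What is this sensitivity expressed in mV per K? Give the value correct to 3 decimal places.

The quantity depends on a temperature interval, so only the ratio of degree sizes applies; the offset between the scales is irrelevant.
A change of 1 K is a change of 1.8°R, so per K the value is 12.19 × 1.8 = 21.942.

21.942 mV per K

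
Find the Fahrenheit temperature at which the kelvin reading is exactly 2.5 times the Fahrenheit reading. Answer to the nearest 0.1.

131.3°F

Let F be the Fahrenheit reading. The kelvin reading is K = 5/9·F + 255.372.
Require K = 2.5·F: 5/9·F + 255.372 = 2.5·F.
(-35/18)·F = -255.372  ⇒  F = 131.3.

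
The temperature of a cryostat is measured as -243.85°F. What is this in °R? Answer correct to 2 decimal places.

215.82°R

In Celsius: (-243.85 - 32) × 5/9 = -153.2500°C.
In Rankine: -153.2500 × 1.8 + 491.67 = 215.82°R.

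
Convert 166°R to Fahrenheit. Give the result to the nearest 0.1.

-293.7°F

In Celsius: (166 - 491.67) × 5/9 = -180.9278°C.
In Fahrenheit: -180.9278 × 1.8 + 32 = -293.7°F.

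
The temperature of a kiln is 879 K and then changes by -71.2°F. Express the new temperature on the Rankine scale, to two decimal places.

1511.00°R

Initial temperature in Celsius: 879 - 273.15 = 605.8500°C.
The 71.2°F change is an interval, so only the factor 5/9 applies: -71.2 × 5/9 = -39.5556°C.
Final Celsius temperature: 605.8500 - 39.5556 = 566.2944°C.
In Rankine: 566.2944 × 1.8 + 491.67 = 1511.00°R.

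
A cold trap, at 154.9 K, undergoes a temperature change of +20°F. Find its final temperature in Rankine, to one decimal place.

298.8°R

Initial temperature in Celsius: 154.9 - 273.15 = -118.2500°C.
The 20°F change is an interval, so only the factor 5/9 applies: +20 × 5/9 = +11.1111°C.
Final Celsius temperature: -118.2500 + 11.1111 = -107.1389°C.
In Rankine: -107.1389 × 1.8 + 491.67 = 298.8°R.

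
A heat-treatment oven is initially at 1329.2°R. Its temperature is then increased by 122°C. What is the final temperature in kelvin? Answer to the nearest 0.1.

Initial temperature in Celsius: (1329.2 - 491.67) × 5/9 = 465.2944°C.
Final Celsius temperature: 465.2944 + 122.0000 = 587.2944°C.
In kelvin: 587.2944 + 273.15 = 860.4 K.

860.4 K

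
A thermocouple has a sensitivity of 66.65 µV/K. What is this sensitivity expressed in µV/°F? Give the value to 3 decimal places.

37.028 µV/°F

Since only a temperature interval is involved, the additive offset between the scales drops out.
A change of 1°F is a change of 5/9 K, so per °F the value is 66.65 × 5/9 = 37.028.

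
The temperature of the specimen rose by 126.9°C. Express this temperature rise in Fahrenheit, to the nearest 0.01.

For a temperature interval the offset drops out; only the factor 1.8 applies.
126.9 × 1.8 = 228.42.

228.42°F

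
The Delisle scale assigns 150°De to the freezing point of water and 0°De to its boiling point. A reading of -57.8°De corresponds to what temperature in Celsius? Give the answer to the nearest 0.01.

138.53°C

Linear interpolation between the fixed points: C = (-57.8 - 150) × 100 / (0 - 150) = 138.5333°C.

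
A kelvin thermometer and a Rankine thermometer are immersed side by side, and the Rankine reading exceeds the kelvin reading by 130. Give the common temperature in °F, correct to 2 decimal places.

-167.17°F

Let x be the kelvin reading; then the Rankine reading is 1.8·x.
(1.8·x) - x = 130  ⇒  (0.8)·x = 130  ⇒  x = 162.5000 K.
In Celsius: 162.5 - 273.15 = -110.6500°C.
In Fahrenheit: -110.6500 × 1.8 + 32 = -167.17°F.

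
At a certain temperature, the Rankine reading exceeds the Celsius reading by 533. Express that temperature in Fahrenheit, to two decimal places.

124.99°F

Let x be the Celsius reading; then the Rankine reading is 1.8·x + 491.67.
(1.8·x + 491.67) - x = 533  ⇒  (0.8)·x = 41.33  ⇒  x = 51.6625°C.
In Fahrenheit: 51.6625 × 1.8 + 32 = 124.99°F.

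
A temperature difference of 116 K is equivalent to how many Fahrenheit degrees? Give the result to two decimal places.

For a temperature interval the offset drops out; only the factor 1.8 applies.
116 × 1.8 = 208.80.

208.80°F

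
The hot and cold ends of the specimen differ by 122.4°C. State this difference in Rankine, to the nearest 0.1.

For a temperature interval the offset drops out; only the factor 1.8 applies.
122.4 × 1.8 = 220.3.

220.3°R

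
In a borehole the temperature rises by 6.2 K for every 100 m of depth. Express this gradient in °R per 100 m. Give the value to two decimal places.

Since only a temperature interval is involved, the additive offset between the scales drops out.
A change of 1 K is a change of 1.8°R, so 6.2 × 1.8 = 11.16.

11.16 °R/100 m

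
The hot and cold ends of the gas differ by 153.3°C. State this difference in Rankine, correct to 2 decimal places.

An interval of 1°C corresponds to 1.8°R.
153.3 × 1.8 = 275.94.

275.94°R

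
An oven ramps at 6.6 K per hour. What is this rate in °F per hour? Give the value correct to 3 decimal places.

The quantity depends on a temperature interval, so only the ratio of degree sizes applies; the offset between the scales is irrelevant.
A change of 1 K is a change of 1.8°F, so 6.6 × 1.8 = 11.880.

11.880 °F/hour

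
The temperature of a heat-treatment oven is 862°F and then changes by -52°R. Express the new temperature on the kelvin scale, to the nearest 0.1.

705.4 K

Initial temperature in Celsius: (862 - 32) × 5/9 = 461.1111°C.
The 52°R change is an interval, so only the factor 5/9 applies: -52 × 5/9 = -28.8889°C.
Final Celsius temperature: 461.1111 - 28.8889 = 432.2222°C.
In kelvin: 432.2222 + 273.15 = 705.4 K.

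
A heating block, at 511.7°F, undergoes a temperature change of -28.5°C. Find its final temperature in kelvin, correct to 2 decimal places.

511.15 K

Initial temperature in Celsius: (511.7 - 32) × 5/9 = 266.5000°C.
Final Celsius temperature: 266.5000 - 28.5000 = 238.0000°C.
In kelvin: 238.0000 + 273.15 = 511.15 K.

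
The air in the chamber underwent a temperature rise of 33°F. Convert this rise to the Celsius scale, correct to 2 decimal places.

18.33°C

Only the scale ratio 5/9 matters for a change in temperature.
33 × 5/9 = 18.33.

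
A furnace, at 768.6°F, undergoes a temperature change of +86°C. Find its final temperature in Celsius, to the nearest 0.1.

Initial temperature in Celsius: (768.6 - 32) × 5/9 = 409.2222°C.
Final Celsius temperature: 409.2222 + 86.0000 = 495.2222°C.

495.2°C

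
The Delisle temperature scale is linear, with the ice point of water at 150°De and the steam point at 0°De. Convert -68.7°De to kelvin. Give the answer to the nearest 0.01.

Linear interpolation between the fixed points: C = (-68.7 - 150) × 100 / (0 - 150) = 145.8000°C.
Then 145.8000 + 273.15 = 418.95 K.

418.95 K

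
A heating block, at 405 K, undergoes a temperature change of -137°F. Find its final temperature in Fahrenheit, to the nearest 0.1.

Initial temperature in Celsius: 405 - 273.15 = 131.8500°C.
The 137°F change is an interval, so only the factor 5/9 applies: -137 × 5/9 = -76.1111°C.
Final Celsius temperature: 131.8500 - 76.1111 = 55.7389°C.
In Fahrenheit: 55.7389 × 1.8 + 32 = 132.3°F.

132.3°F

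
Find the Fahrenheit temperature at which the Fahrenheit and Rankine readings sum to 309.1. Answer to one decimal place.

Let F be the Fahrenheit reading. The Rankine reading is R = 1·F + 459.67.
Require F + R = 309.1: (2)·F + 459.67 = 309.1.
F = (309.1 - 459.67) / (2) = -75.3.

-75.3°F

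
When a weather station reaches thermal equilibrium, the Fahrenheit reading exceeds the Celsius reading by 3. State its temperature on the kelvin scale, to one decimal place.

236.9 K

Let x be the Fahrenheit reading; then the Celsius reading is 5/9·x - 17.7778.
(5/9·x - 17.7778) - x = -3  ⇒  (-4/9)·x = 14.7778  ⇒  x = -33.2500°F.
In Celsius: (-33.25 - 32) × 5/9 = -36.2500°C.
In kelvin: -36.2500 + 273.15 = 236.9 K.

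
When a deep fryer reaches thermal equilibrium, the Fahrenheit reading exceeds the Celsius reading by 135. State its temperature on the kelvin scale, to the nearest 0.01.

401.90 K

Let x be the Fahrenheit reading; then the Celsius reading is 5/9·x - 17.7778.
(5/9·x - 17.7778) - x = -135  ⇒  (-4/9)·x = -117.222  ⇒  x = 263.7500°F.
In Celsius: (263.75 - 32) × 5/9 = 128.7500°C.
In kelvin: 128.7500 + 273.15 = 401.90 K.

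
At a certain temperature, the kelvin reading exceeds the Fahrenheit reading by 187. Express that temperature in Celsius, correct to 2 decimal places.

67.69°C

Let x be the kelvin reading; then the Fahrenheit reading is 1.8·x - 459.67.
(1.8·x - 459.67) - x = -187  ⇒  (0.8)·x = 272.67  ⇒  x = 340.8375 K.
In Celsius: 340.8375 - 273.15 = 67.69°C.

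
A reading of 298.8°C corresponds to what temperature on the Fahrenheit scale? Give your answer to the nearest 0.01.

In Fahrenheit: 298.8000 × 1.8 + 32 = 569.84°F.

569.84°F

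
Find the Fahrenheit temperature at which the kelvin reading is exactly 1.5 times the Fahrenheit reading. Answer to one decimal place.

Let F be the Fahrenheit reading. The kelvin reading is K = 5/9·F + 255.372.
Require K = 1.5·F: 5/9·F + 255.372 = 1.5·F.
(-17/18)·F = -255.372  ⇒  F = 270.4.

270.4°F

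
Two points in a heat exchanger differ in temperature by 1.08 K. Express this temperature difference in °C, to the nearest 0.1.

Kelvin and Celsius degrees are the same size, so the interval is unchanged: 1.1.

1.1°C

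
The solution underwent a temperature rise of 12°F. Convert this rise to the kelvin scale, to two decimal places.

6.67 K

An interval of 1°F corresponds to 5/9 K.
12 × 5/9 = 6.67.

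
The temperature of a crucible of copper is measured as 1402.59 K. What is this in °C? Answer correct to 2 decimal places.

In Celsius: 1402.59 - 273.15 = 1129.4400°C.

1129.44°C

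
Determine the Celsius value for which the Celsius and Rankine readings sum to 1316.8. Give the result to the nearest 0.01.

Let C be the Celsius reading. The Rankine reading is R = 1.8·C + 491.67.
Require C + R = 1316.8: (2.8)·C + 491.67 = 1316.8.
C = (1316.8 - 491.67) / (2.8) = 294.69.

294.69°C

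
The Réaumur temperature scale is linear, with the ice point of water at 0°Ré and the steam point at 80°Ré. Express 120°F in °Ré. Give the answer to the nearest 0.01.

First in Celsius: (120 - 32) × 5/9 = 48.8889°C.
Linearly onto the Réaumur scale: 0 + (48.8889 / 100) × (80 - 0) = 39.11°Ré.

39.11°Ré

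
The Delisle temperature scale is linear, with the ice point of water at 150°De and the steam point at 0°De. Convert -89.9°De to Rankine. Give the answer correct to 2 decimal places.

779.55°R

Linear interpolation between the fixed points: C = (-89.9 - 150) × 100 / (0 - 150) = 159.9333°C.
Then 159.9333 × 1.8 + 491.67 = 779.55°R.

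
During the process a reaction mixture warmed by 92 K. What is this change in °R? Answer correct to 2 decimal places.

Only the scale ratio 1.8 matters for a change in temperature.
92 × 1.8 = 165.60.

165.60°R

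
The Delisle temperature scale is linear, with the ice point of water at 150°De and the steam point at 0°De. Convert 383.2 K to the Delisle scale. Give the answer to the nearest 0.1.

First in Celsius: 383.2 - 273.15 = 110.0500°C.
Linearly onto the Delisle scale: 150 + (110.0500 / 100) × (0 - 150) = -15.1°De.

-15.1°De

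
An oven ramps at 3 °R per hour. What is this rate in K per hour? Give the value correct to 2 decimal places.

The quantity depends on a temperature interval, so only the ratio of degree sizes applies; the offset between the scales is irrelevant.
A change of 1°R is a change of 5/9 K, so 3 × 5/9 = 1.67.

1.67 K/hour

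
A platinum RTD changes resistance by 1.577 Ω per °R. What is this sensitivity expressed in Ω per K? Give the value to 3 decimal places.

2.839 Ω per K

Since only a temperature interval is involved, the additive offset between the scales drops out.
A change of 1 K is a change of 1.8°R, so per K the value is 1.577 × 1.8 = 2.839.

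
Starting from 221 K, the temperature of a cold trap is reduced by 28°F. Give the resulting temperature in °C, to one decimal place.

Initial temperature in Celsius: 221 - 273.15 = -52.1500°C.
The 28°F change is an interval, so only the factor 5/9 applies: -28 × 5/9 = -15.5556°C.
Final Celsius temperature: -52.1500 - 15.5556 = -67.7056°C.

-67.7°C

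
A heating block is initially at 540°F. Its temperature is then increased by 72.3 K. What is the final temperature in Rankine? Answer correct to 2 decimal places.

Initial temperature in Celsius: (540 - 32) × 5/9 = 282.2222°C.
The 72.3 K change is an interval; Kelvin and Celsius degrees are the same size, so ΔC = +72.3°C.
Final Celsius temperature: 282.2222 + 72.3000 = 354.5222°C.
In Rankine: 354.5222 × 1.8 + 491.67 = 1129.81°R.

1129.81°R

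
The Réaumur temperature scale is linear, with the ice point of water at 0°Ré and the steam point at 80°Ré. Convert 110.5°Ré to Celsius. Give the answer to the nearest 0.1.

138.1°C

Linear interpolation between the fixed points: C = (110.5 - 0) × 100 / (80 - 0) = 138.1250°C.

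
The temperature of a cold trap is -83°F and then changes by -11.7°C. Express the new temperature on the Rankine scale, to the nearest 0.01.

355.61°R

Initial temperature in Celsius: (-83 - 32) × 5/9 = -63.8889°C.
Final Celsius temperature: -63.8889 - 11.7000 = -75.5889°C.
In Rankine: -75.5889 × 1.8 + 491.67 = 355.61°R.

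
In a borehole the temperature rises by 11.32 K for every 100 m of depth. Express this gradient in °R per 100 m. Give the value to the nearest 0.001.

Since only a temperature interval is involved, the additive offset between the scales drops out.
A change of 1 K is a change of 1.8°R, so 11.32 × 1.8 = 20.376.

20.376 °R/100 m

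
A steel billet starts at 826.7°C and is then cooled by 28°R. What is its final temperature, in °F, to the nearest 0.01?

1492.06°F

The 28°R change is an interval, so only the factor 5/9 applies: -28 × 5/9 = -15.5556°C.
Final Celsius temperature: 826.7000 - 15.5556 = 811.1444°C.
In Fahrenheit: 811.1444 × 1.8 + 32 = 1492.06°F.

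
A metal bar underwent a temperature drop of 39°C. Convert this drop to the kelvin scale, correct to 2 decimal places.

Celsius and kelvin degrees are the same size, so the interval is unchanged: 39.00.

39.00 K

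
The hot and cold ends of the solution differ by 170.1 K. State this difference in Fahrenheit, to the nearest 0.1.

306.2°F

Only the scale ratio 1.8 matters for a change in temperature.
170.1 × 1.8 = 306.2.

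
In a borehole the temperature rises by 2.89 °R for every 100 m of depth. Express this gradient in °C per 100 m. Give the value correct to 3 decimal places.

Since only a temperature interval is involved, the additive offset between the scales drops out.
A change of 1°R is a change of 5/9°C, so 2.89 × 5/9 = 1.606.

1.606 °C/100 m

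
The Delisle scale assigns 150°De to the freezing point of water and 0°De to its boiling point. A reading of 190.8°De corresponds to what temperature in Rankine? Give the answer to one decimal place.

442.7°R

Linear interpolation between the fixed points: C = (190.8 - 150) × 100 / (0 - 150) = -27.2000°C.
Then -27.2000 × 1.8 + 491.67 = 442.7°R.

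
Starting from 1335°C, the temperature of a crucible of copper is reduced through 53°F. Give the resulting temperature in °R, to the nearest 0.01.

The 53°F change is an interval, so only the factor 5/9 applies: -53 × 5/9 = -29.4444°C.
Final Celsius temperature: 1335.0000 - 29.4444 = 1305.5556°C.
In Rankine: 1305.5556 × 1.8 + 491.67 = 2841.67°R.

2841.67°R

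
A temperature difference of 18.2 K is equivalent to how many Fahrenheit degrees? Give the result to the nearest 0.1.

An interval of 1 K corresponds to 1.8°F.
18.2 × 1.8 = 32.8.

32.8°F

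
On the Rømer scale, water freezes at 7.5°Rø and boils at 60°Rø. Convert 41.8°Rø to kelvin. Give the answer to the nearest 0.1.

338.5 K

Linear interpolation between the fixed points: C = (41.8 - 7.5) × 100 / (60 - 7.5) = 65.3333°C.
Then 65.3333 + 273.15 = 338.5 K.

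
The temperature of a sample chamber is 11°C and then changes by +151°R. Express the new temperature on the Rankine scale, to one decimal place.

662.5°R

The 151°R change is an interval, so only the factor 5/9 applies: +151 × 5/9 = +83.8889°C.
Final Celsius temperature: 11.0000 + 83.8889 = 94.8889°C.
In Rankine: 94.8889 × 1.8 + 491.67 = 662.5°R.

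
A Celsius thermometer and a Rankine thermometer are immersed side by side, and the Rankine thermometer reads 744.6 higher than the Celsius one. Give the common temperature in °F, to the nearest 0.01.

601.09°F

Let x be the Celsius reading; then the Rankine reading is 1.8·x + 491.67.
(1.8·x + 491.67) - x = 744.6  ⇒  (0.8)·x = 252.93  ⇒  x = 316.1625°C.
In Fahrenheit: 316.1625 × 1.8 + 32 = 601.09°F.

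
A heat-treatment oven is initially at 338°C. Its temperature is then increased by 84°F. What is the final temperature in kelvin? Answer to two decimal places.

The 84°F change is an interval, so only the factor 5/9 applies: +84 × 5/9 = +46.6667°C.
Final Celsius temperature: 338.0000 + 46.6667 = 384.6667°C.
In kelvin: 384.6667 + 273.15 = 657.82 K.

657.82 K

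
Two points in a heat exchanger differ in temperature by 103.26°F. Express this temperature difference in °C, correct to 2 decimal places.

Only the scale ratio 5/9 matters for a change in temperature.
103.26 × 5/9 = 57.37.

57.37°C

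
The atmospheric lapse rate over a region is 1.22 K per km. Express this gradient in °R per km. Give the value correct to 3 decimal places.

2.196 °R/km

Since only a temperature interval is involved, the additive offset between the scales drops out.
A change of 1 K is a change of 1.8°R, so 1.22 × 1.8 = 2.196.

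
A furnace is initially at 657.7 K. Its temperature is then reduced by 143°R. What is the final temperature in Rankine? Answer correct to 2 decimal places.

Initial temperature in Celsius: 657.7 - 273.15 = 384.5500°C.
The 143°R change is an interval, so only the factor 5/9 applies: -143 × 5/9 = -79.4444°C.
Final Celsius temperature: 384.5500 - 79.4444 = 305.1056°C.
In Rankine: 305.1056 × 1.8 + 491.67 = 1040.86°R.

1040.86°R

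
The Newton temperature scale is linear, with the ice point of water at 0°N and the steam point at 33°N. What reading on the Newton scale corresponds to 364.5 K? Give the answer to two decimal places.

30.15°N

First in Celsius: 364.5 - 273.15 = 91.3500°C.
Linearly onto the Newton scale: 0 + (91.3500 / 100) × (33 - 0) = 30.15°N.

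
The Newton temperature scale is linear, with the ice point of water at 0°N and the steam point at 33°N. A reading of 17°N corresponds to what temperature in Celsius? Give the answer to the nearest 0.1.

51.5°C

Linear interpolation between the fixed points: C = (17 - 0) × 100 / (33 - 0) = 51.5152°C.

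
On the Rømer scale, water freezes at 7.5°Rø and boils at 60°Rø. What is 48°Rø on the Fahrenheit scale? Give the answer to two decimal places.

170.86°F

Linear interpolation between the fixed points: C = (48 - 7.5) × 100 / (60 - 7.5) = 77.1429°C.
Then 77.1429 × 1.8 + 32 = 170.86°F.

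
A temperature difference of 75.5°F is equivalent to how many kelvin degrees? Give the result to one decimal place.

41.9 K

An interval of 1°F corresponds to 5/9 K.
75.5 × 5/9 = 41.9.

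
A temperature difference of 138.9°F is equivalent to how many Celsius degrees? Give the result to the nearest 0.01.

An interval of 1°F corresponds to 5/9°C.
138.9 × 5/9 = 77.17.

77.17°C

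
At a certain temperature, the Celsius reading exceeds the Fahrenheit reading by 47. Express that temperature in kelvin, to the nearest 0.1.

174.4 K

Let x be the Fahrenheit reading; then the Celsius reading is 5/9·x - 17.7778.
(5/9·x - 17.7778) - x = 47  ⇒  (-4/9)·x = 64.7778  ⇒  x = -145.7500°F.
In Celsius: (-145.75 - 32) × 5/9 = -98.7500°C.
In kelvin: -98.7500 + 273.15 = 174.4 K.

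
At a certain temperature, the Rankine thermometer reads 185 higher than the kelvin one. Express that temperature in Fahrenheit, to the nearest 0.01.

-43.42°F

Let x be the kelvin reading; then the Rankine reading is 1.8·x.
(1.8·x) - x = 185  ⇒  (0.8)·x = 185  ⇒  x = 231.2500 K.
In Celsius: 231.25 - 273.15 = -41.9000°C.
In Fahrenheit: -41.9000 × 1.8 + 32 = -43.42°F.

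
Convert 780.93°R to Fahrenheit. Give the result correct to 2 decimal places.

321.26°F

In Celsius: (780.93 - 491.67) × 5/9 = 160.7000°C.
In Fahrenheit: 160.7000 × 1.8 + 32 = 321.26°F.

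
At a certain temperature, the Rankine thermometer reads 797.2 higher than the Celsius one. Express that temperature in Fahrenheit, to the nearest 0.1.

719.4°F

Let x be the Celsius reading; then the Rankine reading is 1.8·x + 491.67.
(1.8·x + 491.67) - x = 797.2  ⇒  (0.8)·x = 305.53  ⇒  x = 381.9125°C.
In Fahrenheit: 381.9125 × 1.8 + 32 = 719.4°F.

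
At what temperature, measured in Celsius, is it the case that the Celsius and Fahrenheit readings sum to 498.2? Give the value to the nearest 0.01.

166.50°C

Let C be the Celsius reading. The Fahrenheit reading is F = 1.8·C + 32.
Require C + F = 498.2: (2.8)·C + 32 = 498.2.
C = (498.2 - 32) / (2.8) = 166.50.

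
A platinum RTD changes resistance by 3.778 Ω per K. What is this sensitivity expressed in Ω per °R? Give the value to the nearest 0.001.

2.099 Ω per °R

Since only a temperature interval is involved, the additive offset between the scales drops out.
A change of 1°R is a change of 5/9 K, so per °R the value is 3.778 × 5/9 = 2.099.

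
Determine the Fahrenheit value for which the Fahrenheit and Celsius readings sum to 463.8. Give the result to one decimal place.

Let F be the Fahrenheit reading. The Celsius reading is C = 5/9·F - 17.7778.
Require F + C = 463.8: (14/9)·F - 17.7778 = 463.8.
F = (463.8 + 17.7778) / (14/9) = 309.6.

309.6°F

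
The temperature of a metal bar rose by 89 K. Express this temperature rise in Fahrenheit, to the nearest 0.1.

160.2°F

An interval of 1 K corresponds to 1.8°F.
89 × 1.8 = 160.2.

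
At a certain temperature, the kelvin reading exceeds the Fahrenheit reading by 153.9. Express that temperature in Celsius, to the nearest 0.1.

Let x be the Fahrenheit reading; then the kelvin reading is 5/9·x + 255.372.
(5/9·x + 255.372) - x = 153.9  ⇒  (-4/9)·x = -101.472  ⇒  x = 228.3125°F.
In Celsius: (228.3125 - 32) × 5/9 = 109.1°C.

109.1°C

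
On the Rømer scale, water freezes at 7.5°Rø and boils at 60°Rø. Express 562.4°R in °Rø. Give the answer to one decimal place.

First in Celsius: (562.4 - 491.67) × 5/9 = 39.2944°C.
Linearly onto the Rømer scale: 7.5 + (39.2944 / 100) × (60 - 7.5) = 28.1°Rø.

28.1°Rø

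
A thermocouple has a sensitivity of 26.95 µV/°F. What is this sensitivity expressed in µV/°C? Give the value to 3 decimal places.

The quantity depends on a temperature interval, so only the ratio of degree sizes applies; the offset between the scales is irrelevant.
A change of 1°C is a change of 1.8°F, so per °C the value is 26.95 × 1.8 = 48.510.

48.510 µV/°C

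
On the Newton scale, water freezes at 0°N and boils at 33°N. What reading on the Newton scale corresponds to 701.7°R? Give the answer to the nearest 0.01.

38.51°N

First in Celsius: (701.7 - 491.67) × 5/9 = 116.6833°C.
Linearly onto the Newton scale: 0 + (116.6833 / 100) × (33 - 0) = 38.51°N.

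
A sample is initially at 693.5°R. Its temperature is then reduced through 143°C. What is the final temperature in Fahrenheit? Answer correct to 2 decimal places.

Initial temperature in Celsius: (693.5 - 491.67) × 5/9 = 112.1278°C.
Final Celsius temperature: 112.1278 - 143.0000 = -30.8722°C.
In Fahrenheit: -30.8722 × 1.8 + 32 = -23.57°F.

-23.57°F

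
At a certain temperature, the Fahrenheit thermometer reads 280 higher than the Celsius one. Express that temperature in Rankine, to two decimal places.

Let x be the Celsius reading; then the Fahrenheit reading is 1.8·x + 32.
(1.8·x + 32) - x = 280  ⇒  (0.8)·x = 248  ⇒  x = 310.0000°C.
In Rankine: 310.0000 × 1.8 + 491.67 = 1049.67°R.

1049.67°R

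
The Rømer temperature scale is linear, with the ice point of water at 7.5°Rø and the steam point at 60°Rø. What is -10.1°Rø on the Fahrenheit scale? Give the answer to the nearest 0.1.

Linear interpolation between the fixed points: C = (-10.1 - 7.5) × 100 / (60 - 7.5) = -33.5238°C.
Then -33.5238 × 1.8 + 32 = -28.3°F.

-28.3°F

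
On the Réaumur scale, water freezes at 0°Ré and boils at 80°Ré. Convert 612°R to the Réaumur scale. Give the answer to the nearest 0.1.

First in Celsius: (612 - 491.67) × 5/9 = 66.8500°C.
Linearly onto the Réaumur scale: 0 + (66.8500 / 100) × (80 - 0) = 53.5°Ré.

53.5°Ré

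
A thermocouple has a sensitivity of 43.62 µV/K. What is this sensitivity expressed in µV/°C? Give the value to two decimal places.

43.62 µV/°C

The quantity depends on a temperature interval, so only the ratio of degree sizes applies; the offset between the scales is irrelevant.
A change of 1°C is a change of 1 K, so per °C the value is 43.62 × 1 = 43.62.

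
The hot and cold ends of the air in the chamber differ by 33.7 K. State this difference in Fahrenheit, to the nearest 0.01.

60.66°F

For a temperature interval the offset drops out; only the factor 1.8 applies.
33.7 × 1.8 = 60.66.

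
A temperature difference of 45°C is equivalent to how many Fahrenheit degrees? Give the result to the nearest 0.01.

81.00°F

Only the scale ratio 1.8 matters for a change in temperature.
45 × 1.8 = 81.00.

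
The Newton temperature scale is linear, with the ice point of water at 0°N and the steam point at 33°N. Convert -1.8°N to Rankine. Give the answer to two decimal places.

Linear interpolation between the fixed points: C = (-1.8 - 0) × 100 / (33 - 0) = -5.4545°C.
Then -5.4545 × 1.8 + 491.67 = 481.85°R.

481.85°R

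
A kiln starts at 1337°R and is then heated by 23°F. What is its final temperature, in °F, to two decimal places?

Initial temperature in Celsius: (1337 - 491.67) × 5/9 = 469.6278°C.
The 23°F change is an interval, so only the factor 5/9 applies: +23 × 5/9 = +12.7778°C.
Final Celsius temperature: 469.6278 + 12.7778 = 482.4056°C.
In Fahrenheit: 482.4056 × 1.8 + 32 = 900.33°F.

900.33°F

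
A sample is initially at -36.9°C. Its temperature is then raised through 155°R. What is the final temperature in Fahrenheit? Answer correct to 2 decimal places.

120.58°F

The 155°R change is an interval, so only the factor 5/9 applies: +155 × 5/9 = +86.1111°C.
Final Celsius temperature: -36.9000 + 86.1111 = 49.2111°C.
In Fahrenheit: 49.2111 × 1.8 + 32 = 120.58°F.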